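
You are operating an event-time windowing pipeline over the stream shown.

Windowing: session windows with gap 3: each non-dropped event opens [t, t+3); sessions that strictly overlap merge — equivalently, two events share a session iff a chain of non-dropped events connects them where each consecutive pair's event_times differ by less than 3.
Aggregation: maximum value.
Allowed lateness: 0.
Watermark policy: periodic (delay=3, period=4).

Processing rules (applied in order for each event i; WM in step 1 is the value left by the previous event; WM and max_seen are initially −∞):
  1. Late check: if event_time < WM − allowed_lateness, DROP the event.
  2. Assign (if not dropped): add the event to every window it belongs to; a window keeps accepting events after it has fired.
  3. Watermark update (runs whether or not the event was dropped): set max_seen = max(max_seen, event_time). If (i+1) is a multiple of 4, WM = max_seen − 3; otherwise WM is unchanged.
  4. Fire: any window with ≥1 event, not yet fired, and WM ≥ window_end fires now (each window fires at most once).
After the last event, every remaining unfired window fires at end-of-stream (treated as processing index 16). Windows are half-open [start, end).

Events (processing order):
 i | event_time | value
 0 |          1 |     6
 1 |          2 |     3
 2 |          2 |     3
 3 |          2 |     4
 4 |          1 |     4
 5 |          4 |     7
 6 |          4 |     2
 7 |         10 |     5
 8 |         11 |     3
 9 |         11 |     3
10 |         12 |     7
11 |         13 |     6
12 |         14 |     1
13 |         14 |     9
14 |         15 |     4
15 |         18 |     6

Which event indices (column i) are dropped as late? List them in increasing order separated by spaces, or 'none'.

i=0 t=1 v=6: → [1,4); WM=−∞
i=1 t=2 v=3: → [1,5); WM=−∞
i=2 t=2 v=3: → [1,5); WM=−∞
i=3 t=2 v=4: → [1,5); WM=-1
i=4 t=1 v=4: → [1,5); WM=-1
i=5 t=4 v=7: → [1,7); WM=-1
i=6 t=4 v=2: → [1,7); WM=-1
i=7 t=10 v=5: → [10,13); WM=7
i=8 t=11 v=3: → [10,14); WM=7
i=9 t=11 v=3: → [10,14); WM=7
i=10 t=12 v=7: → [10,15); WM=7
i=11 t=13 v=6: → [10,16); WM=10
i=12 t=14 v=1: → [10,17); WM=10
i=13 t=14 v=9: → [10,17); WM=10
i=14 t=15 v=4: → [10,18); WM=10
i=15 t=18 v=6: → [18,21); WM=15

none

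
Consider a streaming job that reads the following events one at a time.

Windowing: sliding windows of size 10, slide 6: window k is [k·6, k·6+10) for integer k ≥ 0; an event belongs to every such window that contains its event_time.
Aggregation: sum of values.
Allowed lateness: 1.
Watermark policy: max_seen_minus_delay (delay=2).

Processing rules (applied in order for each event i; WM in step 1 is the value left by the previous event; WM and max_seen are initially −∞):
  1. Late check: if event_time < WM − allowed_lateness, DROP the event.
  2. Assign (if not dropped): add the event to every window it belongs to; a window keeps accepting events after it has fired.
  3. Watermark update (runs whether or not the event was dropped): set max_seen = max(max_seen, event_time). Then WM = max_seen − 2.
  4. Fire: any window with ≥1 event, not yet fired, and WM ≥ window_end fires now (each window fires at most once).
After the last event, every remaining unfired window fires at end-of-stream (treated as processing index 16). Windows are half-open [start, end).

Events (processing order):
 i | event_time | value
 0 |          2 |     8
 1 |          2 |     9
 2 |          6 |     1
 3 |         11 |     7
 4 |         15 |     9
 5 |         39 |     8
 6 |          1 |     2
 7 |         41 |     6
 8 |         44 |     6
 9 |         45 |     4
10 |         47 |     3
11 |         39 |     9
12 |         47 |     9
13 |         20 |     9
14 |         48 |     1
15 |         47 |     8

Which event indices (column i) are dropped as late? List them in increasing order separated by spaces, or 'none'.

i=0 t=2 v=8: → [0,10); WM=0
i=1 t=2 v=9: → [0,10); WM=0
i=2 t=6 v=1: → [6,16),[0,10); WM=4
i=3 t=11 v=7: → [6,16); WM=9
i=4 t=15 v=9: → [12,22),[6,16); WM=13; [0,10) fires=18
i=5 t=39 v=8: → [36,46),[30,40); WM=37; [6,16) fires=17 [12,22) fires=9
i=6 t=1 v=2: DROP (t<37-1); WM=37
i=7 t=41 v=6: → [36,46); WM=39
i=8 t=44 v=6: → [42,52),[36,46); WM=42; [30,40) fires=8
i=9 t=45 v=4: → [42,52),[36,46); WM=43
i=10 t=47 v=3: → [42,52); WM=45
i=11 t=39 v=9: DROP (t<45-1); WM=45
i=12 t=47 v=9: → [42,52); WM=45
i=13 t=20 v=9: DROP (t<45-1); WM=45
i=14 t=48 v=1: → [48,58),[42,52); WM=46; [36,46) fires=24
i=15 t=47 v=8: → [42,52); WM=46

6 11 13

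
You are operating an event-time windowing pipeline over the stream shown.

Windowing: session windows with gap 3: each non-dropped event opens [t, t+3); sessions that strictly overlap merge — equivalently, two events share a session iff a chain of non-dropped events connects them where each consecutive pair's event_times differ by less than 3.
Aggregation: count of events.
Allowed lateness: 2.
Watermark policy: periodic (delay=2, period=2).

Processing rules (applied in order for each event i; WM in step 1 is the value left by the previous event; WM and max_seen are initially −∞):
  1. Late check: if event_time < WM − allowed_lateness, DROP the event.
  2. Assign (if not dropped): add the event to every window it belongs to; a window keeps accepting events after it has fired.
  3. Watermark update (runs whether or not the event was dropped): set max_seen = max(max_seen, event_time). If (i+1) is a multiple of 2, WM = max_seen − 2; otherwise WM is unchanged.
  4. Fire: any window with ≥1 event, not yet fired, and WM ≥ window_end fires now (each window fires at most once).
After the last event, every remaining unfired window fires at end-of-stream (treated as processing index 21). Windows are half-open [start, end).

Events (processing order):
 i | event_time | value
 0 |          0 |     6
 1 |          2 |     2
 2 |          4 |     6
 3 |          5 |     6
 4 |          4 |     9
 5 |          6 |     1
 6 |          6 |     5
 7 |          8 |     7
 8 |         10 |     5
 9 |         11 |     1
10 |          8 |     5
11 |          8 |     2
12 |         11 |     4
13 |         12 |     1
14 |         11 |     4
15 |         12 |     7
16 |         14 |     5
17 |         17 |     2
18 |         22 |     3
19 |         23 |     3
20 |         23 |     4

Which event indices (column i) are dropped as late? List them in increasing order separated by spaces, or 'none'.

none

i=0 t=0 v=6: → [0,3); WM=−∞
i=1 t=2 v=2: → [0,5); WM=0
i=2 t=4 v=6: → [0,7); WM=0
i=3 t=5 v=6: → [0,8); WM=3
i=4 t=4 v=9: → [0,8); WM=3
i=5 t=6 v=1: → [0,9); WM=4
i=6 t=6 v=5: → [0,9); WM=4
i=7 t=8 v=7: → [0,11); WM=6
i=8 t=10 v=5: → [0,13); WM=6
i=9 t=11 v=1: → [0,14); WM=9
i=10 t=8 v=5: → [0,14); WM=9
i=11 t=8 v=2: → [0,14); WM=9
i=12 t=11 v=4: → [0,14); WM=9
i=13 t=12 v=1: → [0,15); WM=10
i=14 t=11 v=4: → [0,15); WM=10
i=15 t=12 v=7: → [0,15); WM=10
i=16 t=14 v=5: → [0,17); WM=10
i=17 t=17 v=2: → [17,20); WM=15
i=18 t=22 v=3: → [22,25); WM=15
i=19 t=23 v=3: → [22,26); WM=21
i=20 t=23 v=4: → [22,26); WM=21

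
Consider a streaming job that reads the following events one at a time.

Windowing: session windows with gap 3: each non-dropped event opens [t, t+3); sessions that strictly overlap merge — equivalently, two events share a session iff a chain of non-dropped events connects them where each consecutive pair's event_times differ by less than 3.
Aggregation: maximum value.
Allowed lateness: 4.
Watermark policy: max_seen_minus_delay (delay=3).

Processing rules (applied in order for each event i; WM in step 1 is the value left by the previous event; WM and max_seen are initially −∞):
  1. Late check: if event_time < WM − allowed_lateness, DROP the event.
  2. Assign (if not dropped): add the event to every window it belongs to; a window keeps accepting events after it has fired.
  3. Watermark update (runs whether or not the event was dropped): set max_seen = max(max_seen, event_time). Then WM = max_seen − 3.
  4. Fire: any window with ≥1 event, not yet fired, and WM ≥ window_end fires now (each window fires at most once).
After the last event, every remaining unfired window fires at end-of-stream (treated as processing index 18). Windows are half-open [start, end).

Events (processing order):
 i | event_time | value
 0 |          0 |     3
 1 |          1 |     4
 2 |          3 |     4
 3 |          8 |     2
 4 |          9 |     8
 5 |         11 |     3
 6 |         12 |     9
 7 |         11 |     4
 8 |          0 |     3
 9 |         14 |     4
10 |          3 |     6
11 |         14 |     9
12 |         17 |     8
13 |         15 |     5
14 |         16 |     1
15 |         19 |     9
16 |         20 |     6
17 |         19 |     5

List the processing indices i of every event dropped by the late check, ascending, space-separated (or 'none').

8 10

i=0 t=0 v=3: → [0,3); WM=-3
i=1 t=1 v=4: → [0,4); WM=-2
i=2 t=3 v=4: → [0,6); WM=0
i=3 t=8 v=2: → [8,11); WM=5
i=4 t=9 v=8: → [8,12); WM=6
i=5 t=11 v=3: → [8,14); WM=8
i=6 t=12 v=9: → [8,15); WM=9
i=7 t=11 v=4: → [8,15); WM=9
i=8 t=0 v=3: DROP (t<9-4); WM=9
i=9 t=14 v=4: → [8,17); WM=11
i=10 t=3 v=6: DROP (t<11-4); WM=11
i=11 t=14 v=9: → [8,17); WM=11
i=12 t=17 v=8: → [17,20); WM=14
i=13 t=15 v=5: → [8,20); WM=14
i=14 t=16 v=1: → [8,20); WM=14
i=15 t=19 v=9: → [8,22); WM=16
i=16 t=20 v=6: → [8,23); WM=17
i=17 t=19 v=5: → [8,23); WM=17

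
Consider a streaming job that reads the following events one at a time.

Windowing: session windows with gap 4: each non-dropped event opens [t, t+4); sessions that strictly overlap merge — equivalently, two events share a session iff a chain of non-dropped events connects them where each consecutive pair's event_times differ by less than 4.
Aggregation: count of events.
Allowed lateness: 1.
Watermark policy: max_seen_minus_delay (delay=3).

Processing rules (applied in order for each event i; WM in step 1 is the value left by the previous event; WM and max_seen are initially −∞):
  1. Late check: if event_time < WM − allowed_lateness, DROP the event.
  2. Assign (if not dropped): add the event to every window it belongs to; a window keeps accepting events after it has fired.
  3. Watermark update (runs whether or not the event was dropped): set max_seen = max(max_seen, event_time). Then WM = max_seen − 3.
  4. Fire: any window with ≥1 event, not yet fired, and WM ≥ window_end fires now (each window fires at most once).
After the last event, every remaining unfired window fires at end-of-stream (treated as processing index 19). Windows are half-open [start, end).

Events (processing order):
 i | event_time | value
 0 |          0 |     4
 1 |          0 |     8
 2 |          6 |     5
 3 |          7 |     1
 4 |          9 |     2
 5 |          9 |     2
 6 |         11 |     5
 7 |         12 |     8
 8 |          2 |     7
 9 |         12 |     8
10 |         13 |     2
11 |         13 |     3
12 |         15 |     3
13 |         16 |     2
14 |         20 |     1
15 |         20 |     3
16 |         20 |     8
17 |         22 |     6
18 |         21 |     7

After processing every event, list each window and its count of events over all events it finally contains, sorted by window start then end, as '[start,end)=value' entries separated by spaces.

i=0 t=0 v=4: → [0,4); WM=-3
i=1 t=0 v=8: → [0,4); WM=-3
i=2 t=6 v=5: → [6,10); WM=3
i=3 t=7 v=1: → [6,11); WM=4
i=4 t=9 v=2: → [6,13); WM=6
i=5 t=9 v=2: → [6,13); WM=6
i=6 t=11 v=5: → [6,15); WM=8
i=7 t=12 v=8: → [6,16); WM=9
i=8 t=2 v=7: DROP (t<9-1); WM=9
i=9 t=12 v=8: → [6,16); WM=9
i=10 t=13 v=2: → [6,17); WM=10
i=11 t=13 v=3: → [6,17); WM=10
i=12 t=15 v=3: → [6,19); WM=12
i=13 t=16 v=2: → [6,20); WM=13
i=14 t=20 v=1: → [20,24); WM=17
i=15 t=20 v=3: → [20,24); WM=17
i=16 t=20 v=8: → [20,24); WM=17
i=17 t=22 v=6: → [20,26); WM=19
i=18 t=21 v=7: → [20,26); WM=19

[0,4)=2 [6,20)=11 [20,26)=5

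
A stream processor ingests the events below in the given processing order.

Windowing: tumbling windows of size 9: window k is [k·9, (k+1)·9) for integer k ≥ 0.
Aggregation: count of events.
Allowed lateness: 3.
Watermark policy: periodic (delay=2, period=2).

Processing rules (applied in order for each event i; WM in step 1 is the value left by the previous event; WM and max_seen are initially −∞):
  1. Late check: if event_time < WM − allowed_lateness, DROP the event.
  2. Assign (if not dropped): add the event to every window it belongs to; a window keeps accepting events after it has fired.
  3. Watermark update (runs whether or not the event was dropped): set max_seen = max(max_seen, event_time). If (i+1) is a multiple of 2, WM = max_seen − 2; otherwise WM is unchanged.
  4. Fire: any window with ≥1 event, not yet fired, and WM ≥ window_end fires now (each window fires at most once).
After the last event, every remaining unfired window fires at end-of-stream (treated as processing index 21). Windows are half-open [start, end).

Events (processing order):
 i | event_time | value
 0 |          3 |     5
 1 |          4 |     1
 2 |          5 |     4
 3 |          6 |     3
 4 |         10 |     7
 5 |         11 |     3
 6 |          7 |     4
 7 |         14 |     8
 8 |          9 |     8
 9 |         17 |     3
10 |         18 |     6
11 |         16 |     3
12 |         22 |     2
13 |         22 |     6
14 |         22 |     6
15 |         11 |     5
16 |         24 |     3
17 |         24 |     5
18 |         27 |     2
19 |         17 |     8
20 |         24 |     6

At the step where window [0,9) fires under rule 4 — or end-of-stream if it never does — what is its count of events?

i=0 t=3 v=5: → [0,9); WM=−∞
i=1 t=4 v=1: → [0,9); WM=2
i=2 t=5 v=4: → [0,9); WM=2
i=3 t=6 v=3: → [0,9); WM=4
i=4 t=10 v=7: → [9,18); WM=4
i=5 t=11 v=3: → [9,18); WM=9; [0,9) fires=4
i=6 t=7 v=4: → [0,9); WM=9
i=7 t=14 v=8: → [9,18); WM=12
i=8 t=9 v=8: → [9,18); WM=12
i=9 t=17 v=3: → [9,18); WM=15
i=10 t=18 v=6: → [18,27); WM=15
i=11 t=16 v=3: → [9,18); WM=16
i=12 t=22 v=2: → [18,27); WM=16
i=13 t=22 v=6: → [18,27); WM=20; [9,18) fires=6
i=14 t=22 v=6: → [18,27); WM=20
i=15 t=11 v=5: DROP (t<20-3); WM=20
i=16 t=24 v=3: → [18,27); WM=20
i=17 t=24 v=5: → [18,27); WM=22
i=18 t=27 v=2: → [27,36); WM=22
i=19 t=17 v=8: DROP (t<22-3); WM=25
i=20 t=24 v=6: → [18,27); WM=25

4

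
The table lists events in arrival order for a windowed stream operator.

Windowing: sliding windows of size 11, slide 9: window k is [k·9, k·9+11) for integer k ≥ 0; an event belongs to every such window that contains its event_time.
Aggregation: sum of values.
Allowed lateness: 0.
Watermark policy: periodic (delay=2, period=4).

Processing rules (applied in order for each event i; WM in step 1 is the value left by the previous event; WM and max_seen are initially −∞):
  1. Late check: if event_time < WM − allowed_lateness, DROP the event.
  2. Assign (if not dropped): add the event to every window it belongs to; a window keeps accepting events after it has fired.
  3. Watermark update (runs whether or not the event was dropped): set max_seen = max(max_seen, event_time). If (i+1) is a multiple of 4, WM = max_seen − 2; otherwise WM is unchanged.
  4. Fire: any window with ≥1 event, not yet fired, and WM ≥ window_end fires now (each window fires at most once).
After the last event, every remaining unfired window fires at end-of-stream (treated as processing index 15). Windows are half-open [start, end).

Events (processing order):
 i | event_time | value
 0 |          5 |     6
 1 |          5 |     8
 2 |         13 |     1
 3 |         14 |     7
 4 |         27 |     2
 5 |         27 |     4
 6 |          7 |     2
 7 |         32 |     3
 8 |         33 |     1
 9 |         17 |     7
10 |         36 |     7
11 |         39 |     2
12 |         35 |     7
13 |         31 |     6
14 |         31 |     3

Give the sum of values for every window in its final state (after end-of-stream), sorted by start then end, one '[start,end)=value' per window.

i=0 t=5 v=6: → [0,11); WM=−∞
i=1 t=5 v=8: → [0,11); WM=−∞
i=2 t=13 v=1: → [9,20); WM=−∞
i=3 t=14 v=7: → [9,20); WM=12; [0,11) fires=14
i=4 t=27 v=2: → [27,38),[18,29); WM=12
i=5 t=27 v=4: → [27,38),[18,29); WM=12
i=6 t=7 v=2: DROP (t<12-0); WM=12
i=7 t=32 v=3: → [27,38); WM=30; [9,20) fires=8 [18,29) fires=6
i=8 t=33 v=1: → [27,38); WM=30
i=9 t=17 v=7: DROP (t<30-0); WM=30
i=10 t=36 v=7: → [36,47),[27,38); WM=30
i=11 t=39 v=2: → [36,47); WM=37
i=12 t=35 v=7: DROP (t<37-0); WM=37
i=13 t=31 v=6: DROP (t<37-0); WM=37
i=14 t=31 v=3: DROP (t<37-0); WM=37

[0,11)=14 [9,20)=8 [18,29)=6 [27,38)=17 [36,47)=9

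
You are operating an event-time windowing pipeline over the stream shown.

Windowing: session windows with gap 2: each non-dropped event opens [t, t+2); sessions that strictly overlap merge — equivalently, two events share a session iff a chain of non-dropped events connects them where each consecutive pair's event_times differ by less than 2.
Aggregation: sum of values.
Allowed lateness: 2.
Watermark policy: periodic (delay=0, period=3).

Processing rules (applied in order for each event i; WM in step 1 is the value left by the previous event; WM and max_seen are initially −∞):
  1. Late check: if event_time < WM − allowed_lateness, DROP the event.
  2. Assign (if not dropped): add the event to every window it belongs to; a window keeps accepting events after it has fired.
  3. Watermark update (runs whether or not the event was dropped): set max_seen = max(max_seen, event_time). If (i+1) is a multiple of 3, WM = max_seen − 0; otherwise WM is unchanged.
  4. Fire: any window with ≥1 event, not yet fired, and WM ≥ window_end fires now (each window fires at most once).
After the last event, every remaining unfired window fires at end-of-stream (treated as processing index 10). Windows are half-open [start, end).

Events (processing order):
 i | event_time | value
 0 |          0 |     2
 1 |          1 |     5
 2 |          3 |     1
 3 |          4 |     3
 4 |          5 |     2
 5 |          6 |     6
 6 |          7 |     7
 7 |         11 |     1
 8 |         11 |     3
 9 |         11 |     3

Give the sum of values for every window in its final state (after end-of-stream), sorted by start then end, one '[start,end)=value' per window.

[0,3)=7 [3,9)=19 [11,13)=7

i=0 t=0 v=2: → [0,2); WM=−∞
i=1 t=1 v=5: → [0,3); WM=−∞
i=2 t=3 v=1: → [3,5); WM=3
i=3 t=4 v=3: → [3,6); WM=3
i=4 t=5 v=2: → [3,7); WM=3
i=5 t=6 v=6: → [3,8); WM=6
i=6 t=7 v=7: → [3,9); WM=6
i=7 t=11 v=1: → [11,13); WM=6
i=8 t=11 v=3: → [11,13); WM=11
i=9 t=11 v=3: → [11,13); WM=11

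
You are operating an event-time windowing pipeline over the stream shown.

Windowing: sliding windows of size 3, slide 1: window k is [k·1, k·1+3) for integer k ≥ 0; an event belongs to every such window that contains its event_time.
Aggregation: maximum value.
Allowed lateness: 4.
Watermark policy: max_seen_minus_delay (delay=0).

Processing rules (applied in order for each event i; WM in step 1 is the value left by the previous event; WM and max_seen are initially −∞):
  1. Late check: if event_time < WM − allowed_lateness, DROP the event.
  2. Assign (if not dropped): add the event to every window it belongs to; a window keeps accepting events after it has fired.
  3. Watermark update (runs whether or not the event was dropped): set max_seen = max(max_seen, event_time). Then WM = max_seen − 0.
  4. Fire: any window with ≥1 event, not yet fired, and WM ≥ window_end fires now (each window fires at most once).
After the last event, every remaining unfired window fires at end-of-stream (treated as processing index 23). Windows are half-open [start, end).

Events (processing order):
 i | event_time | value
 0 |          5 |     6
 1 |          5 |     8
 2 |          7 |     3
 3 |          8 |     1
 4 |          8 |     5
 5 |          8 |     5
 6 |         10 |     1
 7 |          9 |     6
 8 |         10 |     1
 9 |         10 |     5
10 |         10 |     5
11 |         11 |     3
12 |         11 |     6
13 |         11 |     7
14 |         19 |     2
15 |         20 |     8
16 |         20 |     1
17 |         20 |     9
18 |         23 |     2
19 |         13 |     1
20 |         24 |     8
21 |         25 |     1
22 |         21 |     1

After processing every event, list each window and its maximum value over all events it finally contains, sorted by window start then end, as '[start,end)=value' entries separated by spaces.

[3,6)=8 [4,7)=8 [5,8)=8 [6,9)=5 [7,10)=6 [8,11)=6 [9,12)=7 [10,13)=7 [11,14)=7 [17,20)=2 [18,21)=9 [19,22)=9 [20,23)=9 [21,24)=2 [22,25)=8 [23,26)=8 [24,27)=8 [25,28)=1

i=0 t=5 v=6: → [5,8),[4,7),[3,6); WM=5
i=1 t=5 v=8: → [5,8),[4,7),[3,6); WM=5
i=2 t=7 v=3: → [7,10),[6,9),[5,8); WM=7; [3,6) fires=8 [4,7) fires=8
i=3 t=8 v=1: → [8,11),[7,10),[6,9); WM=8; [5,8) fires=8
i=4 t=8 v=5: → [8,11),[7,10),[6,9); WM=8
i=5 t=8 v=5: → [8,11),[7,10),[6,9); WM=8
i=6 t=10 v=1: → [10,13),[9,12),[8,11); WM=10; [6,9) fires=5 [7,10) fires=5
i=7 t=9 v=6: → [9,12),[8,11),[7,10); WM=10
i=8 t=10 v=1: → [10,13),[9,12),[8,11); WM=10
i=9 t=10 v=5: → [10,13),[9,12),[8,11); WM=10
i=10 t=10 v=5: → [10,13),[9,12),[8,11); WM=10
i=11 t=11 v=3: → [11,14),[10,13),[9,12); WM=11; [8,11) fires=6
i=12 t=11 v=6: → [11,14),[10,13),[9,12); WM=11
i=13 t=11 v=7: → [11,14),[10,13),[9,12); WM=11
i=14 t=19 v=2: → [19,22),[18,21),[17,20); WM=19; [9,12) fires=7 [10,13) fires=7 [11,14) fires=7
i=15 t=20 v=8: → [20,23),[19,22),[18,21); WM=20; [17,20) fires=2
i=16 t=20 v=1: → [20,23),[19,22),[18,21); WM=20
i=17 t=20 v=9: → [20,23),[19,22),[18,21); WM=20
i=18 t=23 v=2: → [23,26),[22,25),[21,24); WM=23; [18,21) fires=9 [19,22) fires=9 [20,23) fires=9
i=19 t=13 v=1: DROP (t<23-4); WM=23
i=20 t=24 v=8: → [24,27),[23,26),[22,25); WM=24; [21,24) fires=2
i=21 t=25 v=1: → [25,28),[24,27),[23,26); WM=25; [22,25) fires=8
i=22 t=21 v=1: → [21,24),[20,23),[19,22); WM=25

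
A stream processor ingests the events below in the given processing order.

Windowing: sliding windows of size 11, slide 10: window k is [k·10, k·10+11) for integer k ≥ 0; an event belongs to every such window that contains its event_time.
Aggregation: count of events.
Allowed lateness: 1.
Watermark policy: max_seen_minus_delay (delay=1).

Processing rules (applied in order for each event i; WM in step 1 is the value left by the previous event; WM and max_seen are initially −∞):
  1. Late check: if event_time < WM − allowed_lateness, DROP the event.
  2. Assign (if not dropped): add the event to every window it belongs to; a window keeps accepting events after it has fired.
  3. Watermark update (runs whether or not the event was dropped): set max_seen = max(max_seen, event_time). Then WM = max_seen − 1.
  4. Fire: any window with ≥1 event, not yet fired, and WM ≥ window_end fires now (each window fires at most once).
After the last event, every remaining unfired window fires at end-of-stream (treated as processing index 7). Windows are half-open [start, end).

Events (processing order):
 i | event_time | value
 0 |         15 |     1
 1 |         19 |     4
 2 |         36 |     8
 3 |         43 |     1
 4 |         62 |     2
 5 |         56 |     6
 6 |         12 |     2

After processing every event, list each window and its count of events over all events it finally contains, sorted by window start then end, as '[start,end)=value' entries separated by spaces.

i=0 t=15 v=1: → [10,21); WM=14
i=1 t=19 v=4: → [10,21); WM=18
i=2 t=36 v=8: → [30,41); WM=35; [10,21) fires=2
i=3 t=43 v=1: → [40,51); WM=42; [30,41) fires=1
i=4 t=62 v=2: → [60,71); WM=61; [40,51) fires=1
i=5 t=56 v=6: DROP (t<61-1); WM=61
i=6 t=12 v=2: DROP (t<61-1); WM=61

[10,21)=2 [30,41)=1 [40,51)=1 [60,71)=1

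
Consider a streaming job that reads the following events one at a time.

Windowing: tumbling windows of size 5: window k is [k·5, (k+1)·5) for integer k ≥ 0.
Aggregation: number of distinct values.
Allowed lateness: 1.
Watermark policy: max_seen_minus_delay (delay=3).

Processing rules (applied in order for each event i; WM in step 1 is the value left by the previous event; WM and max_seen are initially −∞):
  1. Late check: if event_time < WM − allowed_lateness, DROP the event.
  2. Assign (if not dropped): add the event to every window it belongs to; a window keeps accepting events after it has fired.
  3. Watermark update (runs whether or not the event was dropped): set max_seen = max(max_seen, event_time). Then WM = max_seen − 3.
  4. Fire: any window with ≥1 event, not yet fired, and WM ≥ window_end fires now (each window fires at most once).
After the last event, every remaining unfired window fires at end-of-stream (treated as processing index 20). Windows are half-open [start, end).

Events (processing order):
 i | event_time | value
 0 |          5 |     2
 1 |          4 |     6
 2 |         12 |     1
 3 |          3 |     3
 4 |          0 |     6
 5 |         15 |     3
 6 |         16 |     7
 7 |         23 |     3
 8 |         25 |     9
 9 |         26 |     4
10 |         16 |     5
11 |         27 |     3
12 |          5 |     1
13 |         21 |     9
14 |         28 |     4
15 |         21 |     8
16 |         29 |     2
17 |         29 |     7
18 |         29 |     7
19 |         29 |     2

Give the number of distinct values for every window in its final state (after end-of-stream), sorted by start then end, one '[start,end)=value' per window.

[0,5)=1 [5,10)=1 [10,15)=1 [15,20)=2 [20,25)=1 [25,30)=5

i=0 t=5 v=2: → [5,10); WM=2
i=1 t=4 v=6: → [0,5); WM=2
i=2 t=12 v=1: → [10,15); WM=9; [0,5) fires=1
i=3 t=3 v=3: DROP (t<9-1); WM=9
i=4 t=0 v=6: DROP (t<9-1); WM=9
i=5 t=15 v=3: → [15,20); WM=12; [5,10) fires=1
i=6 t=16 v=7: → [15,20); WM=13
i=7 t=23 v=3: → [20,25); WM=20; [10,15) fires=1 [15,20) fires=2
i=8 t=25 v=9: → [25,30); WM=22
i=9 t=26 v=4: → [25,30); WM=23
i=10 t=16 v=5: DROP (t<23-1); WM=23
i=11 t=27 v=3: → [25,30); WM=24
i=12 t=5 v=1: DROP (t<24-1); WM=24
i=13 t=21 v=9: DROP (t<24-1); WM=24
i=14 t=28 v=4: → [25,30); WM=25; [20,25) fires=1
i=15 t=21 v=8: DROP (t<25-1); WM=25
i=16 t=29 v=2: → [25,30); WM=26
i=17 t=29 v=7: → [25,30); WM=26
i=18 t=29 v=7: → [25,30); WM=26
i=19 t=29 v=2: → [25,30); WM=26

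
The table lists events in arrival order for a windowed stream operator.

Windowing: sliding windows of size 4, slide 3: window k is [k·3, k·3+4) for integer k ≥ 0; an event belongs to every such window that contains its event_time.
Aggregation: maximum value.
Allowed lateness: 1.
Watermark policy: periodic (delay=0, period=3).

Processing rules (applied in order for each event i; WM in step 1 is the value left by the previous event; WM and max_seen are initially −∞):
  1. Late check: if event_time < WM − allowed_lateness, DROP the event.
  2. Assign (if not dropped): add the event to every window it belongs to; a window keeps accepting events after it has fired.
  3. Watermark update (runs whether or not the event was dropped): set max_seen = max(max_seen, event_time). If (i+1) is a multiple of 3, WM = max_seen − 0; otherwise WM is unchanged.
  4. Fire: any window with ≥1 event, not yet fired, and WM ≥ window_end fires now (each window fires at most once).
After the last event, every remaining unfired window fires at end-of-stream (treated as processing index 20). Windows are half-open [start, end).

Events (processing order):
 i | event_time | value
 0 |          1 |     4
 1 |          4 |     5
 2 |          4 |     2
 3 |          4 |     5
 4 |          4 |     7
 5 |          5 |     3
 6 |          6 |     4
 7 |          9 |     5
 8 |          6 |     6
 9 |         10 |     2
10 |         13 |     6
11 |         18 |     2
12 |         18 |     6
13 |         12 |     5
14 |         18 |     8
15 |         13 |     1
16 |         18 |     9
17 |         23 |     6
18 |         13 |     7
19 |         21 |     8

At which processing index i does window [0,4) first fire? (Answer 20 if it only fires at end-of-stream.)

2

i=0 t=1 v=4: → [0,4); WM=−∞
i=1 t=4 v=5: → [3,7); WM=−∞
i=2 t=4 v=2: → [3,7); WM=4; [0,4) fires=4
i=3 t=4 v=5: → [3,7); WM=4
i=4 t=4 v=7: → [3,7); WM=4
i=5 t=5 v=3: → [3,7); WM=5
i=6 t=6 v=4: → [6,10),[3,7); WM=5
i=7 t=9 v=5: → [9,13),[6,10); WM=5
i=8 t=6 v=6: → [6,10),[3,7); WM=9; [3,7) fires=7
i=9 t=10 v=2: → [9,13); WM=9
i=10 t=13 v=6: → [12,16); WM=9
i=11 t=18 v=2: → [18,22),[15,19); WM=18; [6,10) fires=6 [9,13) fires=5 [12,16) fires=6
i=12 t=18 v=6: → [18,22),[15,19); WM=18
i=13 t=12 v=5: DROP (t<18-1); WM=18
i=14 t=18 v=8: → [18,22),[15,19); WM=18
i=15 t=13 v=1: DROP (t<18-1); WM=18
i=16 t=18 v=9: → [18,22),[15,19); WM=18
i=17 t=23 v=6: → [21,25); WM=23; [15,19) fires=9 [18,22) fires=9
i=18 t=13 v=7: DROP (t<23-1); WM=23
i=19 t=21 v=8: DROP (t<23-1); WM=23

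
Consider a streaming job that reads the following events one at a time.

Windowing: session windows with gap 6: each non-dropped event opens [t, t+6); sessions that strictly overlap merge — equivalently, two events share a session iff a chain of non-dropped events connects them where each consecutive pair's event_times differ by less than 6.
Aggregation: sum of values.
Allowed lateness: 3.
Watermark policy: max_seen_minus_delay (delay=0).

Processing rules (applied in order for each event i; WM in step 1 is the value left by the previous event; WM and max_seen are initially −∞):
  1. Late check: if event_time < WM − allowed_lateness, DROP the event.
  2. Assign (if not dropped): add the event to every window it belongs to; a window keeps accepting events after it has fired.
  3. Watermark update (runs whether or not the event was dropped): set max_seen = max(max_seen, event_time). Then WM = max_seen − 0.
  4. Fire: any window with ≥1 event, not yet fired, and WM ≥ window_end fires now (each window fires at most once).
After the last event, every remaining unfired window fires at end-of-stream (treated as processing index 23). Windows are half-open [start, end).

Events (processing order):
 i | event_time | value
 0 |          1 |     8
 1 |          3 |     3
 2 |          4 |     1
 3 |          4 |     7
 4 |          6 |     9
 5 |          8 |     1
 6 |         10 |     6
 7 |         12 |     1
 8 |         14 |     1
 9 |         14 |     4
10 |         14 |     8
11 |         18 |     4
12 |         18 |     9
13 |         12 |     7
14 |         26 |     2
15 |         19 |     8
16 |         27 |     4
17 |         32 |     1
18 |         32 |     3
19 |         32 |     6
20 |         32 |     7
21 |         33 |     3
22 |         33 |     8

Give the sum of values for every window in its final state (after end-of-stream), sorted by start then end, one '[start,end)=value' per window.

[1,24)=62 [26,39)=34

i=0 t=1 v=8: → [1,7); WM=1
i=1 t=3 v=3: → [1,9); WM=3
i=2 t=4 v=1: → [1,10); WM=4
i=3 t=4 v=7: → [1,10); WM=4
i=4 t=6 v=9: → [1,12); WM=6
i=5 t=8 v=1: → [1,14); WM=8
i=6 t=10 v=6: → [1,16); WM=10
i=7 t=12 v=1: → [1,18); WM=12
i=8 t=14 v=1: → [1,20); WM=14
i=9 t=14 v=4: → [1,20); WM=14
i=10 t=14 v=8: → [1,20); WM=14
i=11 t=18 v=4: → [1,24); WM=18
i=12 t=18 v=9: → [1,24); WM=18
i=13 t=12 v=7: DROP (t<18-3); WM=18
i=14 t=26 v=2: → [26,32); WM=26
i=15 t=19 v=8: DROP (t<26-3); WM=26
i=16 t=27 v=4: → [26,33); WM=27
i=17 t=32 v=1: → [26,38); WM=32
i=18 t=32 v=3: → [26,38); WM=32
i=19 t=32 v=6: → [26,38); WM=32
i=20 t=32 v=7: → [26,38); WM=32
i=21 t=33 v=3: → [26,39); WM=33
i=22 t=33 v=8: → [26,39); WM=33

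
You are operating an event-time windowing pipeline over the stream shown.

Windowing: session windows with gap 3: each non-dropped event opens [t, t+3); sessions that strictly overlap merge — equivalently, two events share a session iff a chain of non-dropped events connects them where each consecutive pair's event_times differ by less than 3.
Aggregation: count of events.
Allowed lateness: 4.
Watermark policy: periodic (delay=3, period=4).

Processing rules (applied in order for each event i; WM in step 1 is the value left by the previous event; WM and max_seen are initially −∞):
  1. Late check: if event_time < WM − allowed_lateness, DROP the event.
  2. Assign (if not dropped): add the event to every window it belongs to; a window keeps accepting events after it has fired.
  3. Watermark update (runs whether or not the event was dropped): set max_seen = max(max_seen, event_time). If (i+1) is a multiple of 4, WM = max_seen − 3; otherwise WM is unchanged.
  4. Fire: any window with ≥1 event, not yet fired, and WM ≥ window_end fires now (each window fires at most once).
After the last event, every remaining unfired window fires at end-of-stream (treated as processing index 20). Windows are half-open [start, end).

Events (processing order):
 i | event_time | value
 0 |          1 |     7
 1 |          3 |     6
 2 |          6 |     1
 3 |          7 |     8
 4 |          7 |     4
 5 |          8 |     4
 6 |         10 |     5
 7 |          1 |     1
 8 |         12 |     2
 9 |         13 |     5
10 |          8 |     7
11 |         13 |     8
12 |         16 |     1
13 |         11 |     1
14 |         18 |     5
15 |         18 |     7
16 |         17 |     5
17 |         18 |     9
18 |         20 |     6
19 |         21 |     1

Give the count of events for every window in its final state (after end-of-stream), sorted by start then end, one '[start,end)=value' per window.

i=0 t=1 v=7: → [1,4); WM=−∞
i=1 t=3 v=6: → [1,6); WM=−∞
i=2 t=6 v=1: → [6,9); WM=−∞
i=3 t=7 v=8: → [6,10); WM=4
i=4 t=7 v=4: → [6,10); WM=4
i=5 t=8 v=4: → [6,11); WM=4
i=6 t=10 v=5: → [6,13); WM=4
i=7 t=1 v=1: → [1,6); WM=7
i=8 t=12 v=2: → [6,15); WM=7
i=9 t=13 v=5: → [6,16); WM=7
i=10 t=8 v=7: → [6,16); WM=7
i=11 t=13 v=8: → [6,16); WM=10
i=12 t=16 v=1: → [16,19); WM=10
i=13 t=11 v=1: → [6,16); WM=10
i=14 t=18 v=5: → [16,21); WM=10
i=15 t=18 v=7: → [16,21); WM=15
i=16 t=17 v=5: → [16,21); WM=15
i=17 t=18 v=9: → [16,21); WM=15
i=18 t=20 v=6: → [16,23); WM=15
i=19 t=21 v=1: → [16,24); WM=18

[1,6)=3 [6,16)=10 [16,24)=7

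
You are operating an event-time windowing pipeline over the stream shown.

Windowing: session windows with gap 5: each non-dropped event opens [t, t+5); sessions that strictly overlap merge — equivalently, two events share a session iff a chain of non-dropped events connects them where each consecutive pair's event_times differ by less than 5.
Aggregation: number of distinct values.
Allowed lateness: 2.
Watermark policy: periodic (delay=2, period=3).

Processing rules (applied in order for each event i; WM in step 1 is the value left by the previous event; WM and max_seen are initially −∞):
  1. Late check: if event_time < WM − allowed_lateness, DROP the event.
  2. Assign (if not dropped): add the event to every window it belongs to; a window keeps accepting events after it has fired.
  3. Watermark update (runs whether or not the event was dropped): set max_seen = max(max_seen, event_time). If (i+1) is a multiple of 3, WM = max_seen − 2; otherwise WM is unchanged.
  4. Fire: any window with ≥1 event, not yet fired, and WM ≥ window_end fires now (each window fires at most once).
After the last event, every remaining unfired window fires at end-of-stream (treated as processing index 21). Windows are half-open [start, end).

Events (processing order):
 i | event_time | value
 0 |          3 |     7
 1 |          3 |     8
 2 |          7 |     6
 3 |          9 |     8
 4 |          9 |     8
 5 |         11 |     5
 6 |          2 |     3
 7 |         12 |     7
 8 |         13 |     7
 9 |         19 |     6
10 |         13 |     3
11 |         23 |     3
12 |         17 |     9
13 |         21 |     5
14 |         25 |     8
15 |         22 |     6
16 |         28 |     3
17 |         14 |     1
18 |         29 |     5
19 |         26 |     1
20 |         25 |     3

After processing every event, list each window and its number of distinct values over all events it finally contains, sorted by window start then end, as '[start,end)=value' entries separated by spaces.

[3,18)=5 [19,34)=5

i=0 t=3 v=7: → [3,8); WM=−∞
i=1 t=3 v=8: → [3,8); WM=−∞
i=2 t=7 v=6: → [3,12); WM=5
i=3 t=9 v=8: → [3,14); WM=5
i=4 t=9 v=8: → [3,14); WM=5
i=5 t=11 v=5: → [3,16); WM=9
i=6 t=2 v=3: DROP (t<9-2); WM=9
i=7 t=12 v=7: → [3,17); WM=9
i=8 t=13 v=7: → [3,18); WM=11
i=9 t=19 v=6: → [19,24); WM=11
i=10 t=13 v=3: → [3,18); WM=11
i=11 t=23 v=3: → [19,28); WM=21
i=12 t=17 v=9: DROP (t<21-2); WM=21
i=13 t=21 v=5: → [19,28); WM=21
i=14 t=25 v=8: → [19,30); WM=23
i=15 t=22 v=6: → [19,30); WM=23
i=16 t=28 v=3: → [19,33); WM=23
i=17 t=14 v=1: DROP (t<23-2); WM=26
i=18 t=29 v=5: → [19,34); WM=26
i=19 t=26 v=1: → [19,34); WM=26
i=20 t=25 v=3: → [19,34); WM=27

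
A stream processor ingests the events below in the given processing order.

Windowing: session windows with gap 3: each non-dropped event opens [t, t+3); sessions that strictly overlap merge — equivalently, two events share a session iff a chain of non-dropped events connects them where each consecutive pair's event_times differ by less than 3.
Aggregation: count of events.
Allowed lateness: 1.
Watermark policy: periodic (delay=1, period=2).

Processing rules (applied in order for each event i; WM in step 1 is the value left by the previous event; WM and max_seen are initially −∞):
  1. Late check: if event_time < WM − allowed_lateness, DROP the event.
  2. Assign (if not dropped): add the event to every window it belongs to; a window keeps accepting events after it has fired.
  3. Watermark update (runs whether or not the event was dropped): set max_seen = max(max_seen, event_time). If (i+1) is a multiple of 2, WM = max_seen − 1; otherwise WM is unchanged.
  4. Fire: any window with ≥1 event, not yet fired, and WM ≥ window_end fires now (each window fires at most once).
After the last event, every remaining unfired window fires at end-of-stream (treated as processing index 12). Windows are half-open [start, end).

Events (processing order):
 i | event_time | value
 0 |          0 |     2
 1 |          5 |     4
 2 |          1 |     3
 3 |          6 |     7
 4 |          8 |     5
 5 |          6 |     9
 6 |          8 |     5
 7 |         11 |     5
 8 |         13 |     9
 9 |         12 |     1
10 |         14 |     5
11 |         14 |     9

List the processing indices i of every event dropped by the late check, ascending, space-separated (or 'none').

i=0 t=0 v=2: → [0,3); WM=−∞
i=1 t=5 v=4: → [5,8); WM=4
i=2 t=1 v=3: DROP (t<4-1); WM=4
i=3 t=6 v=7: → [5,9); WM=5
i=4 t=8 v=5: → [5,11); WM=5
i=5 t=6 v=9: → [5,11); WM=7
i=6 t=8 v=5: → [5,11); WM=7
i=7 t=11 v=5: → [11,14); WM=10
i=8 t=13 v=9: → [11,16); WM=10
i=9 t=12 v=1: → [11,16); WM=12
i=10 t=14 v=5: → [11,17); WM=12
i=11 t=14 v=9: → [11,17); WM=13

2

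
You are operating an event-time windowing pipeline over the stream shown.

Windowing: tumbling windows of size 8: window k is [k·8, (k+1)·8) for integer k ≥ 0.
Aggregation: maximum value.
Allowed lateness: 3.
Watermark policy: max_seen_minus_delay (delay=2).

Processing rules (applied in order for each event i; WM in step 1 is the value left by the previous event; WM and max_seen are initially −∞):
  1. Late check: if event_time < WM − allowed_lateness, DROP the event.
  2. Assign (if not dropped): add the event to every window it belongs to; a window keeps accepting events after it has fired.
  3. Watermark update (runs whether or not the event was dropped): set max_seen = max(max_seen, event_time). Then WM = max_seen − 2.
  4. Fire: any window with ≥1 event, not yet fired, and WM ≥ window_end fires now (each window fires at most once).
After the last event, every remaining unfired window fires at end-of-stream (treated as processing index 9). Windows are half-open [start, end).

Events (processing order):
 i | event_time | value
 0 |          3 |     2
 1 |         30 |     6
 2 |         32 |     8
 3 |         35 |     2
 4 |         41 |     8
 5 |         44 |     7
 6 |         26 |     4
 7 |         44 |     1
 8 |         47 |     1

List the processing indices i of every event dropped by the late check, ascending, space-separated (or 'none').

i=0 t=3 v=2: → [0,8); WM=1
i=1 t=30 v=6: → [24,32); WM=28; [0,8) fires=2
i=2 t=32 v=8: → [32,40); WM=30
i=3 t=35 v=2: → [32,40); WM=33; [24,32) fires=6
i=4 t=41 v=8: → [40,48); WM=39
i=5 t=44 v=7: → [40,48); WM=42; [32,40) fires=8
i=6 t=26 v=4: DROP (t<42-3); WM=42
i=7 t=44 v=1: → [40,48); WM=42
i=8 t=47 v=1: → [40,48); WM=45

6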